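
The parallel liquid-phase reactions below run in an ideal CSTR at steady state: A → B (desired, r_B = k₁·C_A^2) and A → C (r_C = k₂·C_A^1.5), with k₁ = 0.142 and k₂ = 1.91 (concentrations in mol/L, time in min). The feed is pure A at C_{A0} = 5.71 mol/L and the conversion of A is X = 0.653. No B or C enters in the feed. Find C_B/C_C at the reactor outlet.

0.105

Exit C_A = C_{A0}(1−X) = 5.71×0.347 = 1.981 mol/L.
A CSTR operates uniformly at the exit composition, giving r_B = 0.5575 and r_C = 5.327 (each k·C_A^n at C_A = 1.981).
Overall selectivity = C_B/C_C = r_Bτ/(r_Cτ) = r_B/r_C = 0.105.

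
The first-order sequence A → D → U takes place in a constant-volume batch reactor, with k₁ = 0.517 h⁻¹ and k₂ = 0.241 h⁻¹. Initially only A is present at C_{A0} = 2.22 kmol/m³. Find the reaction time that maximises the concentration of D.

The intermediate peaks when r₁ = r₂, i.e. k₁e^(−k₁t) = k₂e^(−k₂t), giving t_opt = ln(k₂/k₁)/(k₂−k₁).
= ln(0.241/0.517)/(0.241−0.517) = ln(0.4662)/-0.2760 = -0.7632/-0.2760 = 2.77 h.

2.77 h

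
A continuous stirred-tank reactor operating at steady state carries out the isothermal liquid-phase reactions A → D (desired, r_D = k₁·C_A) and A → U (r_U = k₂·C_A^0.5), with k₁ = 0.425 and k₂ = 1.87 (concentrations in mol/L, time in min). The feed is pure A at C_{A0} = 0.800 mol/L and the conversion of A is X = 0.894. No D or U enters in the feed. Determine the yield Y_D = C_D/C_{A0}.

0.0555

Exit C_A = C_{A0}(1−X) = 0.800×0.106 = 0.08480 mol/L.
Rates in a CSTR are evaluated at the outlet concentration: r_D = 0.425×0.08480 = 0.03604, r_U = 1.87×0.08480^0.5 = 0.5446.
Fraction of consumed A going to D: r_D/(r_D+r_U) = 0.06207.
C_D = 0.06207·C_{A0}·X = 0.06207×0.800×0.894 = 0.0444 mol/L; Y_D = C_D/C_{A0} = 0.0555.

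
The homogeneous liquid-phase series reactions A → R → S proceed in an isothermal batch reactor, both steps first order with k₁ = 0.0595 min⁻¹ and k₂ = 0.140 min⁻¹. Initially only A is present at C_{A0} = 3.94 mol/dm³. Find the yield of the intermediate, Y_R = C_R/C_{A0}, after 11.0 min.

Solving the coupled first-order balances gives C_R(t) = [k₁/(k₂−k₁)]·C_{A0}·(e^(−k₁t) − e^(−k₂t)).
e^(−k₁t) = e^(−0.0595×11.0) = e^(−0.6545) = 0.5197; e^(−k₂t) = e^(−1.540) = 0.2144.
C_R = 0.0595×3.94/(0.140−0.0595) × (0.5197−0.2144) = 2.912×0.3053 = 0.8891 mol/dm³.
Y_R = C_R/C_{A0} = 0.8891/3.94 = 0.226.

0.226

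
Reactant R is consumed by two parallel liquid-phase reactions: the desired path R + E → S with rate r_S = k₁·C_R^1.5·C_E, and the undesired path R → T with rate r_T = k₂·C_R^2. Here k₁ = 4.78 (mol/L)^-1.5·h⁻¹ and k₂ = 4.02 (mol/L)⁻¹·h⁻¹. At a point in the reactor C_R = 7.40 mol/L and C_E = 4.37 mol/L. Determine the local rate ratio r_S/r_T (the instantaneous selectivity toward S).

1.91

S_{S/T} = r_S/r_T = (k₁·C_R^1.5·C_E)/(k₂·C_R^2) = (k₁/k₂)·C_R^-0.5·C_E.
= (4.78×7.400^1.5×4.370) / (4.02×7.400^2) = 420.5/220.1 = 1.91.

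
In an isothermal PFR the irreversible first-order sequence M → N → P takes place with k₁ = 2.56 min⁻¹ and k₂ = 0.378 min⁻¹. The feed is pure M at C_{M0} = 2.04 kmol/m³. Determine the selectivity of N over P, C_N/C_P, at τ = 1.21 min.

2.60

The intermediate concentration in a first-order A→B→C sequence is C_N = k₁C_{M0}(e^(−k₁τ) − e^(−k₂τ))/(k₂−k₁).
e^(−k₁τ) = e^(−2.56×1.21) = e^(−3.098) = 0.04516; e^(−k₂τ) = e^(−0.4574) = 0.6329.
C_N = 2.56×2.04/(0.378−2.56) × (0.04516−0.6329) = (-2.393)×(-0.5878) = 1.407 kmol/m³.
C_M = C_{M0}e^(−k₁τ) = 0.09212 kmol/m³, so C_P = C_{M0}−C_M−C_N = 0.5411 kmol/m³; C_N/C_P = 2.60.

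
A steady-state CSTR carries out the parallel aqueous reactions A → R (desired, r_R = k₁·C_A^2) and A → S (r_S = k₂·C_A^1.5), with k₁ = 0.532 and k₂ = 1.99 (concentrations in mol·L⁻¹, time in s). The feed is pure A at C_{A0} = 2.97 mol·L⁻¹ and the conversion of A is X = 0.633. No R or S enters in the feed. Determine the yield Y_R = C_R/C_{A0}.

0.138

Exit C_A = C_{A0}(1−X) = 2.97×0.367 = 1.090 mol·L⁻¹.
Rates in a CSTR are evaluated at the outlet concentration: r_R = 0.532×1.090^2 = 0.6321, r_S = 1.99×1.090^1.5 = 2.265.
Fraction of consumed A going to R: r_R/(r_R+r_S) = 0.2182.
C_R = 0.2182·C_{A0}·X = 0.2182×2.97×0.633 = 0.410 mol·L⁻¹; Y_R = C_R/C_{A0} = 0.138.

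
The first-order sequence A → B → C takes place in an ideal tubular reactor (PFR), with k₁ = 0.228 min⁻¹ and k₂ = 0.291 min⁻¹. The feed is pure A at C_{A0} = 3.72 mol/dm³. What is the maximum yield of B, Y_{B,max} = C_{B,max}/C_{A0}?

At the optimum, C_{B,max}/C_{A0} = (k₁/k₂)^[k₂/(k₂−k₁)].
= (0.228/0.291)^(0.291/(0.291−0.228)) = (0.7835)^(4.619) = 0.3240.

0.324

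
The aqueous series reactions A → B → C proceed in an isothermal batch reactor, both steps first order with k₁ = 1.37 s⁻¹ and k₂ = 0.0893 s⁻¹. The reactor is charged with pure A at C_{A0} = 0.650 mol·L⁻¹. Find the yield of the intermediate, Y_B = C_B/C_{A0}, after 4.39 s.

The intermediate concentration in a first-order A→B→C sequence is C_B = k₁C_{A0}(e^(−k₁t) − e^(−k₂t))/(k₂−k₁).
e^(−k₁t) = e^(−1.37×4.39) = e^(−6.014) = 0.002444; e^(−k₂t) = e^(−0.3920) = 0.6757.
C_B = 1.37×0.650/(0.0893−1.37) × (0.002444−0.6757) = (-0.6953)×(-0.6732) = 0.4681 mol·L⁻¹.
Y_B = C_B/C_{A0} = 0.4681/0.650 = 0.720.

0.720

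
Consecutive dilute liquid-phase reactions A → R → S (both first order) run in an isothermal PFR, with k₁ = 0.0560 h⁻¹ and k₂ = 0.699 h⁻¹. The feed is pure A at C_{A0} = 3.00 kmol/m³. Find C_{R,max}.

0.193 kmol/m³

Evaluating C_R at τ_opt = ln(k₂/k₁)/(k₂−k₁) gives C_{R,max}/C_{A0} = (k₁/k₂)^[k₂/(k₂−k₁)].
= (0.0560/0.699)^(0.699/(0.699−0.0560)) = (0.08011)^(1.087) = 0.06430.
C_{R,max} = 0.06430×3.00 = 0.193 kmol/m³.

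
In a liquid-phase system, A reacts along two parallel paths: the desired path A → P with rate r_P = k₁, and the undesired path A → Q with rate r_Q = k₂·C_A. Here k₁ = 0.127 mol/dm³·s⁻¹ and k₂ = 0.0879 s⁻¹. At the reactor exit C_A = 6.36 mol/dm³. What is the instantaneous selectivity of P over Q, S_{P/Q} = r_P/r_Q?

S_{P/Q} = r_P/r_Q = (k₁)/(k₂·C_A) = (k₁/k₂)·C_A⁻¹.
= (0.127) / (0.0879×6.360) = 0.1270/0.5590 = 0.227.

0.227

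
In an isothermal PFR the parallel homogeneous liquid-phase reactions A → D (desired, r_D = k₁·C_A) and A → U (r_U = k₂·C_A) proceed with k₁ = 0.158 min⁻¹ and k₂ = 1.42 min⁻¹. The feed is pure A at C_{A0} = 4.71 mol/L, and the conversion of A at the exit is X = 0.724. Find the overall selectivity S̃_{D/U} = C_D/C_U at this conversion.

0.111

C_A = C_{A0}(1−X) = 1.300 mol/L.
Both paths are first order in A, so the instantaneous fraction to D is constant: dC_D/d(−C_A) = k₁/(k₁+k₂) = 0.1001.
C_D = 0.1001·(C_{A0}−C_A) = 0.1001×3.410 = 0.341 mol/L.
C_U = (C_{A0}−C_A)−C_D = 3.069 mol/L; S̃_{D/U} = 0.3414/3.069 = 0.111.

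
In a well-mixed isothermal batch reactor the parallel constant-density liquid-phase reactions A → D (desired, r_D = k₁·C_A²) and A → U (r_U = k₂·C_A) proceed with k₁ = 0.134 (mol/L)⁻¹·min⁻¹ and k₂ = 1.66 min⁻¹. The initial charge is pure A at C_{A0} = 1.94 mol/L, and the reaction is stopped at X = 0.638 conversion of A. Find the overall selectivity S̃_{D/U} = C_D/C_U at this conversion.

C_A = C_{A0}(1−X) = 0.7023 mol/L.
Along a PFR/batch, dC_U/dC_A = −r_U/(r_D+r_U) = −k₂/(k₂+k₁·C_A).
Integrating from C_{A0} to C_A: C_U = (1.66/0.134)·ln[(1.66+0.134·1.94)/(1.66+0.134·0.702)] = 12.39·ln(1.920/1.754) = 1.119 mol/L.
Then C_D = (C_{A0}−C_A) − C_U = 1.238 − 1.119 = 0.1185 mol/L.
S̃_{D/U} = C_D/C_U = 0.1185/1.119 = 0.106.

0.106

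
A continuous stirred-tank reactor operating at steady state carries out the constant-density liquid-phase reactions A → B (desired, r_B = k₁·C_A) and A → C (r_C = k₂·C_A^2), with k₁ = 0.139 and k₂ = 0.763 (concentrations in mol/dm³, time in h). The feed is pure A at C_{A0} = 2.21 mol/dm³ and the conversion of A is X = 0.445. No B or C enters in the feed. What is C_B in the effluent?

Exit C_A = C_{A0}(1−X) = 2.21×0.555 = 1.227 mol/dm³.
In a CSTR the entire volume is at exit conditions, so r_B = 0.139×1.227 = 0.1705 and r_C = 0.763×1.227^2 = 1.148.
Fraction of consumed A going to B: r_B/(r_B+r_C) = 0.1293.
C_B = 0.1293·C_{A0}·X = 0.1293×2.21×0.445 = 0.127 mol/dm³.

0.127 mol/dm³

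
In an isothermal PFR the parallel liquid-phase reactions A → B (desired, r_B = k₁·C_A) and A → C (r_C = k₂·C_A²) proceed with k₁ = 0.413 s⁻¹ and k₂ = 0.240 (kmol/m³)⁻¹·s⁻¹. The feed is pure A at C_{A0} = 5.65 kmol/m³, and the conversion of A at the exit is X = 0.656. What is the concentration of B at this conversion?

1.20 kmol/m³

C_A = C_{A0}(1−X) = 1.944 kmol/m³.
Along a PFR/batch, dC_B/dC_A = −r_B/(r_B+r_C) = −k₁/(k₁+k₂·C_A).
Integrating from C_{A0} to C_A: C_B = (0.413/0.240)·ln[(0.413+0.240·5.65)/(0.413+0.240·1.94)] = 1.721·ln(1.769/0.8795) = 1.203 kmol/m³.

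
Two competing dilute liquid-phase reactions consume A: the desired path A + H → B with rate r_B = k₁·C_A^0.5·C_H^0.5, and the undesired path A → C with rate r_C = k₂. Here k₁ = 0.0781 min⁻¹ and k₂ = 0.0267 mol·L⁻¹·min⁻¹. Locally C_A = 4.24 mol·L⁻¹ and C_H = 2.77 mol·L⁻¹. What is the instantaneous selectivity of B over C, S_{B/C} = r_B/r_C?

10.0

S_{B/C} = r_B/r_C = (k₁·C_A^0.5·C_H^0.5)/(k₂) = (k₁/k₂)·C_A^0.5·C_H^0.5.
= (0.0781×4.240^0.5×2.770^0.5) / (0.0267) = 0.2677/0.02670 = 10.0.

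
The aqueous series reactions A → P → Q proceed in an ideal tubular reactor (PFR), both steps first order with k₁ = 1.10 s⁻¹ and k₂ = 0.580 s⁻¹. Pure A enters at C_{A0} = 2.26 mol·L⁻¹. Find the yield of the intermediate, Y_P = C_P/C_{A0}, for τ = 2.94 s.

For first-order series with pure A initially, C_P(τ) = k₁C_{A0}/(k₂−k₁)·(e^(−k₁τ) − e^(−k₂τ)).
e^(−k₁τ) = e^(−1.10×2.94) = e^(−3.234) = 0.03940; e^(−k₂τ) = e^(−1.705) = 0.1817.
C_P = 1.10×2.26/(0.580−1.10) × (0.03940−0.1817) = (-4.781)×(-0.1423) = 0.6805 mol·L⁻¹.
Y_P = C_P/C_{A0} = 0.6805/2.26 = 0.301.

0.301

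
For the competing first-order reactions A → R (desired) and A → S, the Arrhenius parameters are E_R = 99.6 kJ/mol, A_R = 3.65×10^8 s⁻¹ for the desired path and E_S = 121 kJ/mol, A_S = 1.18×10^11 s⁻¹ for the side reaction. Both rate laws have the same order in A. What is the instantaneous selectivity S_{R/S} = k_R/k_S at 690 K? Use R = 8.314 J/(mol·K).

0.129

k_R/k_S = (A_R/A_S)·exp[−(E_R−E_S)/(RT)] = (A_R/A_S)·exp[(E_S−E_R)/(RT)].
(E_S−E_R)/(RT) = (121−99.6)×10³/(8.314×690) = 21400/5737 = 3.730.
k_R/k_S = (3.65×10^8/1.18×10^11)·exp(3.730) = 0.003093 × 41.70 = 0.129.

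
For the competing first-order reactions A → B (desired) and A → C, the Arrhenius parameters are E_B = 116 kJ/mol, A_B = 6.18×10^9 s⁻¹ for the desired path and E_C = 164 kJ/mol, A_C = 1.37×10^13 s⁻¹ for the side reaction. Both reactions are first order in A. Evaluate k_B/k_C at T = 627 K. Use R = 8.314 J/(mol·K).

k_B/k_C = (A_B/A_C)·exp[−(E_B−E_C)/(RT)] = (A_B/A_C)·exp[(E_C−E_B)/(RT)].
(E_C−E_B)/(RT) = (164−116)×10³/(8.314×627) = 48000/5213 = 9.208.
k_B/k_C = (6.18×10^9/1.37×10^13)·exp(9.208) = 4.511×10^-4 × 9976 = 4.50.
Since E_B < E_C, lowering the temperature improves selectivity toward B.

4.50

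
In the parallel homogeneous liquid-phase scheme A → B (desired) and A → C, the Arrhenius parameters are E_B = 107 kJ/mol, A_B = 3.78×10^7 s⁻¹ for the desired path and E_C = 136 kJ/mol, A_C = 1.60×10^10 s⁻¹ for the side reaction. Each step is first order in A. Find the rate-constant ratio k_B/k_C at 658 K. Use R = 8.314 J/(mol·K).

k_B/k_C = (A_B/A_C)·exp[−(E_B−E_C)/(RT)] = (A_B/A_C)·exp[(E_C−E_B)/(RT)].
(E_C−E_B)/(RT) = (136−107)×10³/(8.314×658) = 29000/5471 = 5.301.
k_B/k_C = (3.78×10^7/1.60×10^10)·exp(5.301) = 0.002363 × 200.5 = 0.474.
Since E_B < E_C, lowering the temperature improves selectivity toward B.

0.474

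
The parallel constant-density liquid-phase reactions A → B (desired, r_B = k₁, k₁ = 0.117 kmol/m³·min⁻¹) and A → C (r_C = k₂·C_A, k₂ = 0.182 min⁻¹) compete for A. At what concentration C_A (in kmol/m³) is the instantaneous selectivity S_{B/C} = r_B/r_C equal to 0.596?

1.08 kmol/m³

S_{B/C} = (k₁/k₂)·C_A⁻¹ ⇒ C_A = (S·k₂/k₁)^(-1).
= (0.596×0.182/0.117)^(-1) = (0.9271)^(-1) = 1.08 kmol/m³.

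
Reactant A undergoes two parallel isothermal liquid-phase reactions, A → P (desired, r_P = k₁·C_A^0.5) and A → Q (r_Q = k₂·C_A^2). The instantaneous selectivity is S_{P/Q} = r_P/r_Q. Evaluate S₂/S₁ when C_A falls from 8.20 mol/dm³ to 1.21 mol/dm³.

17.6

S_{P/Q} = (k₁/k₂)·C_A^-1.5, so S₂/S₁ = (C_{A,2}/C_{A,1})^-1.5.
= (1.21/8.20)^(-1.5) = (0.1476)^(-1.5) = 17.6.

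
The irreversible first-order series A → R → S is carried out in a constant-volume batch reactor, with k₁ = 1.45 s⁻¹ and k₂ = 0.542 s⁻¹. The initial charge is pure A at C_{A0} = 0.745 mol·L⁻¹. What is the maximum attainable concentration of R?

0.414 mol·L⁻¹

Evaluating C_R at t_opt = ln(k₂/k₁)/(k₂−k₁) gives C_{R,max}/C_{A0} = (k₁/k₂)^[k₂/(k₂−k₁)].
= (1.45/0.542)^(0.542/(0.542−1.45)) = (2.675)^(-0.5969) = 0.5558.
C_{R,max} = 0.5558×0.745 = 0.414 mol·L⁻¹.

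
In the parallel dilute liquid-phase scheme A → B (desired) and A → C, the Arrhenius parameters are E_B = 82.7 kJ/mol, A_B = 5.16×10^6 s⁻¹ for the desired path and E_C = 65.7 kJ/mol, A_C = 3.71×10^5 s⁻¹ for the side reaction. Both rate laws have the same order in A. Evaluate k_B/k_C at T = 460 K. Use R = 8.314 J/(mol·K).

0.163

k_B/k_C = (A_B/A_C)·exp[−(E_B−E_C)/(RT)] = (A_B/A_C)·exp[(E_C−E_B)/(RT)].
(E_C−E_B)/(RT) = (65.7−82.7)×10³/(8.314×460) = -17000/3824 = -4.445.
k_B/k_C = (5.16×10^6/3.71×10^5)·exp(-4.445) = 13.91 × 0.01174 = 0.163.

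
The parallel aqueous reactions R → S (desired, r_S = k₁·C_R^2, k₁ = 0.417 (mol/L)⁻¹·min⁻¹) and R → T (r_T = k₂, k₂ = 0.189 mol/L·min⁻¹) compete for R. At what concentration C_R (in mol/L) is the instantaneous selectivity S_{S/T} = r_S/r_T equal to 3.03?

S_{S/T} = (k₁/k₂)·C_R^2 ⇒ C_R = (S·k₂/k₁)^(0.5).
= (3.03×0.189/0.417)^(0.5) = (1.373)^(0.5) = 1.17 mol/L.

1.17 mol/L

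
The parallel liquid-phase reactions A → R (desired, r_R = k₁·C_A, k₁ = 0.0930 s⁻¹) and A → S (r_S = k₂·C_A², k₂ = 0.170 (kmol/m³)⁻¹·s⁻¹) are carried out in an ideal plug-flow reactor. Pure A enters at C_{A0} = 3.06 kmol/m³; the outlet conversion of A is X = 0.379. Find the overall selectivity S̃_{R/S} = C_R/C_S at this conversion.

C_A = C_{A0}(1−X) = 1.900 kmol/m³.
Along a PFR/batch, dC_R/dC_A = −r_R/(r_R+r_S) = −k₁/(k₁+k₂·C_A).
Integrating from C_{A0} to C_A: C_R = (0.0930/0.170)·ln[(0.0930+0.170·3.06)/(0.0930+0.170·1.90)] = 0.5471·ln(0.6132/0.4160) = 0.2122 kmol/m³.
C_S = (C_{A0}−C_A)−C_R = 0.9475 kmol/m³; S̃_{R/S} = 0.2122/0.9475 = 0.224.

0.224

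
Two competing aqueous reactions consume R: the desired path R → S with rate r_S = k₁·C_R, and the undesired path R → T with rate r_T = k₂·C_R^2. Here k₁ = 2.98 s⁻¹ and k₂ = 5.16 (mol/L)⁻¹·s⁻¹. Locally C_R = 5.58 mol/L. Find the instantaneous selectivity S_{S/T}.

0.103

S_{S/T} = r_S/r_T = (k₁·C_R)/(k₂·C_R^2) = (k₁/k₂)·C_R⁻¹.
= (2.98×5.580) / (5.16×5.580^2) = 16.63/160.7 = 0.103.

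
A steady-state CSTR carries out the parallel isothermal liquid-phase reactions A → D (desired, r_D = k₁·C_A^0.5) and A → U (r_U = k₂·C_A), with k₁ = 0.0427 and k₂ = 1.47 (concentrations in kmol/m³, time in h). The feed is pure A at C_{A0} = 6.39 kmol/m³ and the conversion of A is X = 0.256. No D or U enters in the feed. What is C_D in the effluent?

Exit C_A = C_{A0}(1−X) = 6.39×0.744 = 4.754 kmol/m³.
Rates in a CSTR are evaluated at the outlet concentration: r_D = 0.0427×4.754^0.5 = 0.09310, r_U = 1.47×4.754 = 6.989.
Fraction of consumed A going to D: r_D/(r_D+r_U) = 0.01315.
C_D = 0.01315·C_{A0}·X = 0.01315×6.39×0.256 = 0.0215 kmol/m³.

0.0215 kmol/m³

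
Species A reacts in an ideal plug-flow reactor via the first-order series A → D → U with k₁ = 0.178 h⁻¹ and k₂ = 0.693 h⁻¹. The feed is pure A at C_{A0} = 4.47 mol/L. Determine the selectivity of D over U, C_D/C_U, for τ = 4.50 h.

0.340

For first-order series with pure A initially, C_D(τ) = k₁C_{A0}/(k₂−k₁)·(e^(−k₁τ) − e^(−k₂τ)).
e^(−k₁τ) = e^(−0.178×4.50) = e^(−0.8010) = 0.4489; e^(−k₂τ) = e^(−3.118) = 0.04422.
C_D = 0.178×4.47/(0.693−0.178) × (0.4489−0.04422) = 1.545×0.4047 = 0.6252 mol/L.
C_A = C_{A0}e^(−k₁τ) = 2.006 mol/L, so C_U = C_{A0}−C_A−C_D = 1.838 mol/L; C_D/C_U = 0.340.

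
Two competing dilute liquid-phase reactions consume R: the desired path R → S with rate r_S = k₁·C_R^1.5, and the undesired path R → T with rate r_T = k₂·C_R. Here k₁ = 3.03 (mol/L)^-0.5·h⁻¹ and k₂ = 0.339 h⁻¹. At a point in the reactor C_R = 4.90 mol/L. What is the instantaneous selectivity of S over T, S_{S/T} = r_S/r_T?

S_{S/T} = r_S/r_T = (k₁·C_R^1.5)/(k₂·C_R) = (k₁/k₂)·C_R^0.5.
= (3.03×4.900^1.5) / (0.339×4.900) = 32.87/1.661 = 19.8.
Since the desired path is higher order in R, keeping C_R high (PFR or concentrated feed) favours S.

19.8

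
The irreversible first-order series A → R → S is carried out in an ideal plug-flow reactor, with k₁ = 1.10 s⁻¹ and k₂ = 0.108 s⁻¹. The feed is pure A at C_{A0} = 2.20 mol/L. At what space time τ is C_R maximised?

Setting dC_R/dτ = 0 gives τ_opt = ln(k₂/k₁)/(k₂−k₁).
= ln(0.108/1.10)/(0.108−1.10) = ln(0.09818)/-0.9920 = -2.321/-0.9920 = 2.34 s.

2.34 s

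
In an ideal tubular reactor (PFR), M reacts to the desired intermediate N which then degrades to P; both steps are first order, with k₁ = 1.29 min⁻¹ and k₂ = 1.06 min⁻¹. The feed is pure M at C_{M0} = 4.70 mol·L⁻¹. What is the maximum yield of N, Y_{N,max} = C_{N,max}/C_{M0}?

Evaluating C_N at τ_opt = ln(k₂/k₁)/(k₂−k₁) gives C_{N,max}/C_{M0} = (k₁/k₂)^[k₂/(k₂−k₁)].
= (1.29/1.06)^(1.06/(1.06−1.29)) = (1.217)^(-4.609) = 0.4045.

0.405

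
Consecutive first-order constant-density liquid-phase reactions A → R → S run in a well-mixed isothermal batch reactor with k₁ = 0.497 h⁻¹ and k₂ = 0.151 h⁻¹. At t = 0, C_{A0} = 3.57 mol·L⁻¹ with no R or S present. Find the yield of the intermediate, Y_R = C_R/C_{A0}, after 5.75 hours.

The intermediate concentration in a first-order A→B→C sequence is C_R = k₁C_{A0}(e^(−k₁t) − e^(−k₂t))/(k₂−k₁).
e^(−k₁t) = e^(−0.497×5.75) = e^(−2.858) = 0.05740; e^(−k₂t) = e^(−0.8682) = 0.4197.
C_R = 0.497×3.57/(0.151−0.497) × (0.05740−0.4197) = (-5.128)×(-0.3623) = 1.858 mol·L⁻¹.
Y_R = C_R/C_{A0} = 1.858/3.57 = 0.520.

0.520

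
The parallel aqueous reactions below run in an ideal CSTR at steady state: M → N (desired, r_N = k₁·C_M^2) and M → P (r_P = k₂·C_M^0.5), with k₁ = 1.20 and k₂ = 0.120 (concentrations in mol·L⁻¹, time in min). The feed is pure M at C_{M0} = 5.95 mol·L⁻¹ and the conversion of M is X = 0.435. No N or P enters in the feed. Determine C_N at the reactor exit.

2.55 mol·L⁻¹

Exit C_M = C_{M0}(1−X) = 5.95×0.565 = 3.362 mol·L⁻¹.
A CSTR operates uniformly at the exit composition, giving r_N = 13.56 and r_P = 0.2200 (each k·C_M^n at C_M = 3.362).
Fraction of consumed M going to N: r_N/(r_N+r_P) = 0.9840.
C_N = 0.9840·C_{M0}·X = 0.9840×5.95×0.435 = 2.55 mol·L⁻¹.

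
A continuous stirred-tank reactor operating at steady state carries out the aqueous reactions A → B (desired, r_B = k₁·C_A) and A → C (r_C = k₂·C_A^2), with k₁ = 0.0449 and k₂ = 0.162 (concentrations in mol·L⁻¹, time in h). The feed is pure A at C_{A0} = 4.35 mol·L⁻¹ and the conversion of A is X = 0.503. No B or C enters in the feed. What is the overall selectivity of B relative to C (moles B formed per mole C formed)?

Exit C_A = C_{A0}(1−X) = 4.35×0.497 = 2.162 mol·L⁻¹.
Rates in a CSTR are evaluated at the outlet concentration: r_B = 0.0449×2.162 = 0.09707, r_C = 0.162×2.162^2 = 0.7572.
Overall selectivity = C_B/C_C = r_Bτ/(r_Cτ) = r_B/r_C = 0.128.

0.128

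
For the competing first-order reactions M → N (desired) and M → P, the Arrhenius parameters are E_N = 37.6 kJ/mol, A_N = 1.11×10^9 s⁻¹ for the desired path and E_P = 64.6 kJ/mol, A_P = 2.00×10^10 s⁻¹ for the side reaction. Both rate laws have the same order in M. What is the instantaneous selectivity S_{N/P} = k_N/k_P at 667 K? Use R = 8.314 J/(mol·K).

7.22

Since both paths have the same order in M, the concentration cancels and S_{N/P} = k_N/k_P = (A_N/A_P)·exp[(E_P−E_N)/(RT)].
(E_P−E_N)/(RT) = (64.6−37.6)×10³/(8.314×667) = 27000/5545 = 4.869.
k_N/k_P = (1.11×10^9/2.00×10^10)·exp(4.869) = 0.05550 × 130.2 = 7.22.
Since E_N < E_P, lowering the temperature improves selectivity toward N.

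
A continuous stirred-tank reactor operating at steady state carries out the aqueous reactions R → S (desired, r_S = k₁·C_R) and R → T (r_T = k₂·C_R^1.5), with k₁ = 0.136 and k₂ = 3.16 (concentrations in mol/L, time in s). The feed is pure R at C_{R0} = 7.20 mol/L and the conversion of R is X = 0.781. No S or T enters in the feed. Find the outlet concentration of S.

0.186 mol/L

Exit C_R = C_{R0}(1−X) = 7.20×0.219 = 1.577 mol/L.
A CSTR operates uniformly at the exit composition, giving r_S = 0.2144 and r_T = 6.257 (each k·C_R^n at C_R = 1.577).
Fraction of consumed R going to S: r_S/(r_S+r_T) = 0.03314.
C_S = 0.03314·C_{R0}·X = 0.03314×7.20×0.781 = 0.186 mol/L.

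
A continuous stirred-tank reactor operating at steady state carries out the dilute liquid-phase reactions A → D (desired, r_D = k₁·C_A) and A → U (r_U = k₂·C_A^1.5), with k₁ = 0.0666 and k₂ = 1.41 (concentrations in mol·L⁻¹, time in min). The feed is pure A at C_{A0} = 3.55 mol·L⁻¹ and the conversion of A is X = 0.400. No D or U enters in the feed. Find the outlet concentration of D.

0.0445 mol·L⁻¹

Exit C_A = C_{A0}(1−X) = 3.55×0.600 = 2.130 mol·L⁻¹.
A CSTR operates uniformly at the exit composition, giving r_D = 0.1419 and r_U = 4.383 (each k·C_A^n at C_A = 2.130).
Fraction of consumed A going to D: r_D/(r_D+r_U) = 0.03135.
C_D = 0.03135·C_{A0}·X = 0.03135×3.55×0.400 = 0.0445 mol·L⁻¹.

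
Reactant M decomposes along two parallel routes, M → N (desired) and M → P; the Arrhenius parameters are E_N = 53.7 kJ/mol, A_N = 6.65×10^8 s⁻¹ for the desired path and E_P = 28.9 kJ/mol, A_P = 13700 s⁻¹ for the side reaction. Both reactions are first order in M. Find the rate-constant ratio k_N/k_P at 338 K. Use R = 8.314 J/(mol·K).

Since both paths have the same order in M, the concentration cancels and S_{N/P} = k_N/k_P = (A_N/A_P)·exp[(E_P−E_N)/(RT)].
(E_P−E_N)/(RT) = (28.9−53.7)×10³/(8.314×338) = -24800/2810 = -8.825.
k_N/k_P = (6.65×10^8/13700)·exp(-8.825) = 48540 × 1.470×10^-4 = 7.13.
Since E_N > E_P, raising the temperature improves selectivity toward N.

7.13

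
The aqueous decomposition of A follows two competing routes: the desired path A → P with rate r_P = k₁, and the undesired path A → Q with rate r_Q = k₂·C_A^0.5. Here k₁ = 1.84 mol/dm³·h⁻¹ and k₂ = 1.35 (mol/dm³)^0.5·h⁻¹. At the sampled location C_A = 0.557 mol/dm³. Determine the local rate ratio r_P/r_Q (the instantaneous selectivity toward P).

1.83

S_{P/Q} = r_P/r_Q = (k₁)/(k₂·C_A^0.5) = (k₁/k₂)·C_A^-0.5.
= (1.84) / (1.35×0.5570^0.5) = 1.840/1.008 = 1.83.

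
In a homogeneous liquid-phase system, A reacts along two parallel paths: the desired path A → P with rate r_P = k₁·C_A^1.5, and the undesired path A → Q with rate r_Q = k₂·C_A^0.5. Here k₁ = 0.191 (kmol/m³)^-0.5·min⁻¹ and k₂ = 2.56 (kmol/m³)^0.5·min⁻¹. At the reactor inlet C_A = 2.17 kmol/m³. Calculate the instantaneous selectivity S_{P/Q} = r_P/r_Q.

0.162

S_{P/Q} = r_P/r_Q = (k₁·C_A^1.5)/(k₂·C_A^0.5) = (k₁/k₂)·C_A.
= (0.191×2.170^1.5) / (2.56×2.170^0.5) = 0.6106/3.771 = 0.162.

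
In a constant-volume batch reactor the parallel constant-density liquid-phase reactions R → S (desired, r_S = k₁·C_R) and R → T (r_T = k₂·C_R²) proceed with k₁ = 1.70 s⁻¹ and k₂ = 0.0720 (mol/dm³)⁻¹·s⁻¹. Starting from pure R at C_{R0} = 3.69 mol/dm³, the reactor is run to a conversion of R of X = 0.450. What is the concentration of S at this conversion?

1.48 mol/dm³

C_R = C_{R0}(1−X) = 2.030 mol/dm³.
Along a PFR/batch, dC_S/dC_R = −r_S/(r_S+r_T) = −k₁/(k₁+k₂·C_R).
Integrating from C_{R0} to C_R: C_S = (1.70/0.0720)·ln[(1.70+0.0720·3.69)/(1.70+0.0720·2.03)] = 23.61·ln(1.966/1.846) = 1.482 mol/dm³.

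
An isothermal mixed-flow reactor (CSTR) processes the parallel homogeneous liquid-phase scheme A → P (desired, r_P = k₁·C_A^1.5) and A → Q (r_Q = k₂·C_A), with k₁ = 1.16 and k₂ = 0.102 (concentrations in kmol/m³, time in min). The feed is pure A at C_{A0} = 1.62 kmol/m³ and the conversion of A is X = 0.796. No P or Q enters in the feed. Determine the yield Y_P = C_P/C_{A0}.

Exit C_A = C_{A0}(1−X) = 1.62×0.204 = 0.3305 kmol/m³.
Rates in a CSTR are evaluated at the outlet concentration: r_P = 1.16×0.3305^1.5 = 0.2204, r_Q = 0.102×0.3305 = 0.03371.
Fraction of consumed A going to P: r_P/(r_P+r_Q) = 0.8673.
C_P = 0.8673·C_{A0}·X = 0.8673×1.62×0.796 = 1.12 kmol/m³; Y_P = C_P/C_{A0} = 0.690.

0.690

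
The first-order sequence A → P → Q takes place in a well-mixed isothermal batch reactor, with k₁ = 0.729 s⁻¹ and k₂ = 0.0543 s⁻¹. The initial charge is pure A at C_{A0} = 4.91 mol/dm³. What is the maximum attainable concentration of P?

At the optimum, C_{P,max}/C_{A0} = (k₁/k₂)^[k₂/(k₂−k₁)].
= (0.729/0.0543)^(0.0543/(0.0543−0.729)) = (13.43)^(-0.08048) = 0.8114.
C_{P,max} = 0.8114×4.91 = 3.98 mol/dm³.

3.98 mol/dm³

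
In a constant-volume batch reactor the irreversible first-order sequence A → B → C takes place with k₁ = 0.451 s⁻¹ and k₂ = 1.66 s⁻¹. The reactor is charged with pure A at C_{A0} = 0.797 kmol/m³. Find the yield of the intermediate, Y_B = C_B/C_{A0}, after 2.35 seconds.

Solving the coupled first-order balances gives C_B(t) = [k₁/(k₂−k₁)]·C_{A0}·(e^(−k₁t) − e^(−k₂t)).
e^(−k₁t) = e^(−0.451×2.35) = e^(−1.060) = 0.3465; e^(−k₂t) = e^(−3.901) = 0.02022.
C_B = 0.451×0.797/(1.66−0.451) × (0.3465−0.02022) = 0.2973×0.3263 = 0.09701 kmol/m³.
Y_B = C_B/C_{A0} = 0.09701/0.797 = 0.122.

0.122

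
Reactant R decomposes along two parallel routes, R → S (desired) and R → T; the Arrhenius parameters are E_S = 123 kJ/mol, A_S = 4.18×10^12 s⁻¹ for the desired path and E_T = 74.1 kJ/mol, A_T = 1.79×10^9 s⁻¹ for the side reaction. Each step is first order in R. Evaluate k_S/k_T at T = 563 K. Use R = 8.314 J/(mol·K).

k_S/k_T = (A_S/A_T)·exp[−(E_S−E_T)/(RT)] = (A_S/A_T)·exp[(E_T−E_S)/(RT)].
(E_T−E_S)/(RT) = (74.1−123)×10³/(8.314×563) = -48900/4681 = -10.45.
k_S/k_T = (4.18×10^12/1.79×10^9)·exp(-10.45) = 2335 × 2.904×10^-5 = 0.0678.

0.0678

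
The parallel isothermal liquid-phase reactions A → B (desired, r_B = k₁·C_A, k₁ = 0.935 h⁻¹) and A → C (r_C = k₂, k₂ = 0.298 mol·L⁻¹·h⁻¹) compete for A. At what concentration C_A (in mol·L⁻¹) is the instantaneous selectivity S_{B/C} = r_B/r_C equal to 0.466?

S_{B/C} = (k₁/k₂)·C_A ⇒ C_A = S·k₂/k₁.
= 0.466×0.298/0.935 = 0.149 mol·L⁻¹.

0.149 mol·L⁻¹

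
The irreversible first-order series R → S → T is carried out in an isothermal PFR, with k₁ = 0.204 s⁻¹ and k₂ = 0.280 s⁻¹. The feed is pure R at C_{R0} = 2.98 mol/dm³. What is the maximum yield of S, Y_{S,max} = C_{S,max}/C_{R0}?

At the optimum, C_{S,max}/C_{R0} = (k₁/k₂)^[k₂/(k₂−k₁)].
= (0.204/0.280)^(0.280/(0.280−0.204)) = (0.7286)^(3.684) = 0.3114.

0.311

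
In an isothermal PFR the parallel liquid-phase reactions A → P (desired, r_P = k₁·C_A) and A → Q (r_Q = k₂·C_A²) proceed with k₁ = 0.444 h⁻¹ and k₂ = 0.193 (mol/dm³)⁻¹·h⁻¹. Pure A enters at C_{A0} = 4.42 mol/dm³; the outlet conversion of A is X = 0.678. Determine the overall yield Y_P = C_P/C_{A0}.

C_A = C_{A0}(1−X) = 1.423 mol/dm³.
Along a PFR/batch, dC_P/dC_A = −r_P/(r_P+r_Q) = −k₁/(k₁+k₂·C_A).
Integrating from C_{A0} to C_A: C_P = (0.444/0.193)·ln[(0.444+0.193·4.42)/(0.444+0.193·1.42)] = 2.301·ln(1.297/0.7187) = 1.358 mol/dm³.
Y_P = C_P/C_{A0} = 1.358/4.42 = 0.307.

0.307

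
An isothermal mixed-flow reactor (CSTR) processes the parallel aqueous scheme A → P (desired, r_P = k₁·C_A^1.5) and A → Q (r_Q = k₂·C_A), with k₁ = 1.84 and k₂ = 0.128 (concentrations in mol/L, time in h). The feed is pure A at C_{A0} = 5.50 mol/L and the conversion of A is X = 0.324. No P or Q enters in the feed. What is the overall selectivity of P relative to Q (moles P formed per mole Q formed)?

Exit C_A = C_{A0}(1−X) = 5.50×0.676 = 3.718 mol/L.
A CSTR operates uniformly at the exit composition, giving r_P = 13.19 and r_Q = 0.4759 (each k·C_A^n at C_A = 3.718).
Overall selectivity = C_P/C_Q = r_Pτ/(r_Qτ) = r_P/r_Q = 27.7.

27.7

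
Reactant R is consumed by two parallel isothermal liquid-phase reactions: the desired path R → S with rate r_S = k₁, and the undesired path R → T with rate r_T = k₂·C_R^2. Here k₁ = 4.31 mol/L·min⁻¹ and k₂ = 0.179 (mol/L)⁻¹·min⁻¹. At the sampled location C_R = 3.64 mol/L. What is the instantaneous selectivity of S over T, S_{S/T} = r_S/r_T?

1.82

S_{S/T} = r_S/r_T = (k₁)/(k₂·C_R^2) = (k₁/k₂)·C_R^-2.
= (4.31) / (0.179×3.640^2) = 4.310/2.372 = 1.82.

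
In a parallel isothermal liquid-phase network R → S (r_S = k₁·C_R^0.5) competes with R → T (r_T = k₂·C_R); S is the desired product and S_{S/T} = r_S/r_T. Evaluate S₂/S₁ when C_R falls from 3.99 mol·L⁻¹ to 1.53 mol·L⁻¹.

1.61

S_{S/T} = (k₁/k₂)·C_R^-0.5, so S₂/S₁ = (C_{R,2}/C_{R,1})^-0.5.
= (1.53/3.99)^(-0.5) = (0.3835)^(-0.5) = 1.61.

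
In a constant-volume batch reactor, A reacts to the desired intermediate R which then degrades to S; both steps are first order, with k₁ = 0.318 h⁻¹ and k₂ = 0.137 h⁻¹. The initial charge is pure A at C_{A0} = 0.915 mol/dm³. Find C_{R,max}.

At the optimum, C_{R,max}/C_{A0} = (k₁/k₂)^[k₂/(k₂−k₁)].
= (0.318/0.137)^(0.137/(0.137−0.318)) = (2.321)^(-0.7569) = 0.5287.
C_{R,max} = 0.5287×0.915 = 0.484 mol/dm³.

0.484 mol/dm³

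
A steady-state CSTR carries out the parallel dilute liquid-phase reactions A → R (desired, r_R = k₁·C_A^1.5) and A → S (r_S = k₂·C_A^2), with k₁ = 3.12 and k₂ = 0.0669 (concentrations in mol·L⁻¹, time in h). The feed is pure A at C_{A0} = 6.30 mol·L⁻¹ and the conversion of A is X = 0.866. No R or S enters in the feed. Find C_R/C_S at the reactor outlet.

Exit C_A = C_{A0}(1−X) = 6.30×0.134 = 0.8442 mol·L⁻¹.
In a CSTR the entire volume is at exit conditions, so r_R = 3.12×0.8442^1.5 = 2.420 and r_S = 0.0669×0.8442^2 = 0.04768.
Overall selectivity = C_R/C_S = r_Rτ/(r_Sτ) = r_R/r_S = 50.8.

50.8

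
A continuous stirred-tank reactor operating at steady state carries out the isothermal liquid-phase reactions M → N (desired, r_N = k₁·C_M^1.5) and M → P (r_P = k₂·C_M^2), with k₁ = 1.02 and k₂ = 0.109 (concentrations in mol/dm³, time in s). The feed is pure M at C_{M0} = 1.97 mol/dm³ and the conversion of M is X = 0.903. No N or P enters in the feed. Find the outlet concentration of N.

1.70 mol/dm³

Exit C_M = C_{M0}(1−X) = 1.97×0.0970 = 0.1911 mol/dm³.
A CSTR operates uniformly at the exit composition, giving r_N = 0.08520 and r_P = 0.003980 (each k·C_M^n at C_M = 0.1911).
Fraction of consumed M going to N: r_N/(r_N+r_P) = 0.9554.
C_N = 0.9554·C_{M0}·X = 0.9554×1.97×0.903 = 1.70 mol/dm³.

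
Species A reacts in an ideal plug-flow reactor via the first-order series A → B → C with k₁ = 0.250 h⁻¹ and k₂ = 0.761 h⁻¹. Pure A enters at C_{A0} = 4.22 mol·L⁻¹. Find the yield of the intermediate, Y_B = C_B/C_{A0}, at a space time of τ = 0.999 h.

0.152

For first-order series with pure A initially, C_B(τ) = k₁C_{A0}/(k₂−k₁)·(e^(−k₁τ) − e^(−k₂τ)).
e^(−k₁τ) = e^(−0.250×0.999) = e^(−0.2497) = 0.7790; e^(−k₂τ) = e^(−0.7602) = 0.4676.
C_B = 0.250×4.22/(0.761−0.250) × (0.7790−0.4676) = 2.065×0.3114 = 0.6430 mol·L⁻¹.
Y_B = C_B/C_{A0} = 0.6430/4.22 = 0.152.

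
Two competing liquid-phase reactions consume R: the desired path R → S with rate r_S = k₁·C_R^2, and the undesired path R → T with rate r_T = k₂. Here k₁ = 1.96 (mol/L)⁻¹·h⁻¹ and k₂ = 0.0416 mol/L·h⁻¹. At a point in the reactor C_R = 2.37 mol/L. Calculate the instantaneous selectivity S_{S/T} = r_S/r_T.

265

S_{S/T} = r_S/r_T = (k₁·C_R^2)/(k₂) = (k₁/k₂)·C_R^2.
= (1.96×2.370^2) / (0.0416) = 11.01/0.04160 = 265.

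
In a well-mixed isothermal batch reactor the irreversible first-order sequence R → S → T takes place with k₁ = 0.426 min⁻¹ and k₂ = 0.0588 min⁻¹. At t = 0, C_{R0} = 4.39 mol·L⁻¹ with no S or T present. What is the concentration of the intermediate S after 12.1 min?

2.47 mol·L⁻¹

The intermediate concentration in a first-order A→B→C sequence is C_S = k₁C_{R0}(e^(−k₁t) − e^(−k₂t))/(k₂−k₁).
e^(−k₁t) = e^(−0.426×12.1) = e^(−5.155) = 0.005773; e^(−k₂t) = e^(−0.7115) = 0.4909.
C_S = 0.426×4.39/(0.0588−0.426) × (0.005773−0.4909) = (-5.093)×(-0.4851) = 2.471 mol·L⁻¹.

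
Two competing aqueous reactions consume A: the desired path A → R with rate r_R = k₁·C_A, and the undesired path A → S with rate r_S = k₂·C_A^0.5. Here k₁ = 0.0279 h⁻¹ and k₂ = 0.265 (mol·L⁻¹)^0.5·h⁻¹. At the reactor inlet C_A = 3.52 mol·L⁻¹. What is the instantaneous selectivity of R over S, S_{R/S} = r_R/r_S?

S_{R/S} = r_R/r_S = (k₁·C_A)/(k₂·C_A^0.5) = (k₁/k₂)·C_A^0.5.
= (0.0279×3.520) / (0.265×3.520^0.5) = 0.09821/0.4972 = 0.198.

0.198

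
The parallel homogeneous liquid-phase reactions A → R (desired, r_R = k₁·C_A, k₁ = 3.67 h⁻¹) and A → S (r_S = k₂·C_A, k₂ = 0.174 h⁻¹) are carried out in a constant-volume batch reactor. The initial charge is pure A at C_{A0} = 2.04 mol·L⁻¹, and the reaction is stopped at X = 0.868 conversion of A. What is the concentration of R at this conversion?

C_A = C_{A0}(1−X) = 0.2693 mol·L⁻¹.
Both paths are first order in A, so the instantaneous fraction to R is constant: dC_R/d(−C_A) = k₁/(k₁+k₂) = 0.9547.
C_R = 0.9547·(C_{A0}−C_A) = 0.9547×1.771 = 1.69 mol·L⁻¹.

1.69 mol·L⁻¹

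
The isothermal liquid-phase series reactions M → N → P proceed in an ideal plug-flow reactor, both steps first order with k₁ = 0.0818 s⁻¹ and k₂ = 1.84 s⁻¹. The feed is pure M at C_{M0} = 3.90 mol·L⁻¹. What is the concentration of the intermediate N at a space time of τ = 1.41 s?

Solving the coupled first-order balances gives C_N(τ) = [k₁/(k₂−k₁)]·C_{M0}·(e^(−k₁τ) − e^(−k₂τ)).
e^(−k₁τ) = e^(−0.0818×1.41) = e^(−0.1153) = 0.8911; e^(−k₂τ) = e^(−2.594) = 0.07469.
C_N = 0.0818×3.90/(1.84−0.0818) × (0.8911−0.07469) = 0.1814×0.8164 = 0.1481 mol·L⁻¹.

0.148 mol·L⁻¹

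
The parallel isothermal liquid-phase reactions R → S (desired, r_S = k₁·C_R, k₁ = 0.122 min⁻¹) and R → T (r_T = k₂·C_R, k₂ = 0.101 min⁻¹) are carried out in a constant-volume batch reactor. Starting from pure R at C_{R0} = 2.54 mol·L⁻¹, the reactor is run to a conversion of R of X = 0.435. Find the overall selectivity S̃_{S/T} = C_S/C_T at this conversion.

1.21

C_R = C_{R0}(1−X) = 1.435 mol·L⁻¹.
Both paths are first order in R, so the instantaneous fraction to S is constant: dC_S/d(−C_R) = k₁/(k₁+k₂) = 0.5471.
C_S = 0.5471·(C_{R0}−C_R) = 0.5471×1.105 = 0.604 mol·L⁻¹.
C_T = (C_{R0}−C_R)−C_S = 0.5004 mol·L⁻¹; S̃_{S/T} = 0.6045/0.5004 = 1.21.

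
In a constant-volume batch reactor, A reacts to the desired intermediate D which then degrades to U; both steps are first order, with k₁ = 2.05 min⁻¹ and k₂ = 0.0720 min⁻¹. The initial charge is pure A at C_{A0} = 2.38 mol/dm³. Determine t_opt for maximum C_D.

The intermediate peaks when r₁ = r₂, i.e. k₁e^(−k₁t) = k₂e^(−k₂t), giving t_opt = ln(k₂/k₁)/(k₂−k₁).
= ln(0.0720/2.05)/(0.0720−2.05) = ln(0.03512)/-1.978 = -3.349/-1.978 = 1.69 min.

1.69 min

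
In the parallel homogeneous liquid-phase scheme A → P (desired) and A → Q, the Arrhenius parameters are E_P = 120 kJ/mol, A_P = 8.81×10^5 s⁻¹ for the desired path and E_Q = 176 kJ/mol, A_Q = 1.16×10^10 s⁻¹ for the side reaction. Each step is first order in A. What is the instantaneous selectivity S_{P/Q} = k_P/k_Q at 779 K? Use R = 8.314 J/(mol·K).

0.432

k_P/k_Q = (A_P/A_Q)·exp[−(E_P−E_Q)/(RT)] = (A_P/A_Q)·exp[(E_Q−E_P)/(RT)].
(E_Q−E_P)/(RT) = (176−120)×10³/(8.314×779) = 56000/6477 = 8.647.
k_P/k_Q = (8.81×10^5/1.16×10^10)·exp(8.647) = 7.595×10^-5 × 5690 = 0.432.
Since E_P < E_Q, lowering the temperature improves selectivity toward P.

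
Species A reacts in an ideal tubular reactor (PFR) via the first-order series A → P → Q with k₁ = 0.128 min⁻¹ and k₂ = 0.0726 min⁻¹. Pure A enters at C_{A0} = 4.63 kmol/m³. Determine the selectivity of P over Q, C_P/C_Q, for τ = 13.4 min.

For first-order series with pure A initially, C_P(τ) = k₁C_{A0}/(k₂−k₁)·(e^(−k₁τ) − e^(−k₂τ)).
e^(−k₁τ) = e^(−0.128×13.4) = e^(−1.715) = 0.1799; e^(−k₂τ) = e^(−0.9728) = 0.3780.
C_P = 0.128×4.63/(0.0726−0.128) × (0.1799−0.3780) = (-10.70)×(-0.1981) = 2.119 kmol/m³.
C_A = C_{A0}e^(−k₁τ) = 0.8331 kmol/m³, so C_Q = C_{A0}−C_A−C_P = 1.678 kmol/m³; C_P/C_Q = 1.26.

1.26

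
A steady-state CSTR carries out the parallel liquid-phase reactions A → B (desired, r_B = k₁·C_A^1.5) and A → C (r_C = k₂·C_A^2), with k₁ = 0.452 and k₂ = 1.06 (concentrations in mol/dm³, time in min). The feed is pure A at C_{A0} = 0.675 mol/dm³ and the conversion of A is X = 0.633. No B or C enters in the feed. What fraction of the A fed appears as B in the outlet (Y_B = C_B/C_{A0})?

Exit C_A = C_{A0}(1−X) = 0.675×0.367 = 0.2477 mol/dm³.
Rates in a CSTR are evaluated at the outlet concentration: r_B = 0.452×0.2477^1.5 = 0.05573, r_C = 1.06×0.2477^2 = 0.06505.
Fraction of consumed A going to B: r_B/(r_B+r_C) = 0.4614.
C_B = 0.4614·C_{A0}·X = 0.4614×0.675×0.633 = 0.197 mol/dm³; Y_B = C_B/C_{A0} = 0.292.

0.292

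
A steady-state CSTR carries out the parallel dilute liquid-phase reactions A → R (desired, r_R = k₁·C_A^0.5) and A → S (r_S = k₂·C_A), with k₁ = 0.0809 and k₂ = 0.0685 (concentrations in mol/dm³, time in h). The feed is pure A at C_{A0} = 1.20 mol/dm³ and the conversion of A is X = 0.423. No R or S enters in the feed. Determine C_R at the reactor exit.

0.298 mol/dm³

Exit C_A = C_{A0}(1−X) = 1.20×0.577 = 0.6924 mol/dm³.
In a CSTR the entire volume is at exit conditions, so r_R = 0.0809×0.6924^0.5 = 0.06732 and r_S = 0.0685×0.6924 = 0.04743.
Fraction of consumed A going to R: r_R/(r_R+r_S) = 0.5867.
C_R = 0.5867·C_{A0}·X = 0.5867×1.20×0.423 = 0.298 mol/dm³.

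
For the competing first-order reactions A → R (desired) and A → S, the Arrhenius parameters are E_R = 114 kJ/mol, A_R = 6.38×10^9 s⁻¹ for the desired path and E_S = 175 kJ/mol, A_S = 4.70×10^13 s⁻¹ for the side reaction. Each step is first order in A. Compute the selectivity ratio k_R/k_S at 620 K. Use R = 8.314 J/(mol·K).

Since both paths have the same order in A, the concentration cancels and S_{R/S} = k_R/k_S = (A_R/A_S)·exp[(E_S−E_R)/(RT)].
(E_S−E_R)/(RT) = (175−114)×10³/(8.314×620) = 61000/5155 = 11.83.
k_R/k_S = (6.38×10^9/4.70×10^13)·exp(11.83) = 1.357×10^-4 × 1.378×10^5 = 18.7.

18.7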